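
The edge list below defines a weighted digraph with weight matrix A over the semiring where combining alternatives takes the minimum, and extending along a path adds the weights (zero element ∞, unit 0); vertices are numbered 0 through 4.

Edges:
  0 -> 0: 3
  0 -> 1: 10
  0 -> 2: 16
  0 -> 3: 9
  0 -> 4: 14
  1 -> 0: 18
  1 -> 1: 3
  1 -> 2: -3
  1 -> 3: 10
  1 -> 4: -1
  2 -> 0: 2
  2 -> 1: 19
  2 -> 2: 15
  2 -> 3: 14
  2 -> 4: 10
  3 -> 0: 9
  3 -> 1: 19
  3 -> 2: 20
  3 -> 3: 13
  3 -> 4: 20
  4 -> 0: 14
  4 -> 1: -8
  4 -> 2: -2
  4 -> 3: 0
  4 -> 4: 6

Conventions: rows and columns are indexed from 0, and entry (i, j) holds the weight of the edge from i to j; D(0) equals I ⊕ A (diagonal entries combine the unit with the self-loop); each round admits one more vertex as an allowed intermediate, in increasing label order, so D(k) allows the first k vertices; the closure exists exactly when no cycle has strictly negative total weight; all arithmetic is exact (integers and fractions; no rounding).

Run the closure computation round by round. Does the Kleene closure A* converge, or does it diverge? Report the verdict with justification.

D(0):
  [0, 10, 16, 9, 14]
  [18, 0, -3, 10, -1]
  [2, 19, 0, 14, 10]
  [9, 19, 20, 0, 20]
  [14, -8, -2, 0, 0]
D(1):
  [0, 10, 16, 9, 14]
  [18, 0, -3, 10, -1]
  [2, 12, 0, 11, 10]
  [9, 19, 20, 0, 20]
  [14, -8, -2, 0, 0]
Detection: at round 2, diagonal entry (4, 4) turns strictly negative.
Key observation: the cycle 4->1->4 has total weight (-8) + (-1), which is strictly negative.
Answer: DIVERGES — negative cycle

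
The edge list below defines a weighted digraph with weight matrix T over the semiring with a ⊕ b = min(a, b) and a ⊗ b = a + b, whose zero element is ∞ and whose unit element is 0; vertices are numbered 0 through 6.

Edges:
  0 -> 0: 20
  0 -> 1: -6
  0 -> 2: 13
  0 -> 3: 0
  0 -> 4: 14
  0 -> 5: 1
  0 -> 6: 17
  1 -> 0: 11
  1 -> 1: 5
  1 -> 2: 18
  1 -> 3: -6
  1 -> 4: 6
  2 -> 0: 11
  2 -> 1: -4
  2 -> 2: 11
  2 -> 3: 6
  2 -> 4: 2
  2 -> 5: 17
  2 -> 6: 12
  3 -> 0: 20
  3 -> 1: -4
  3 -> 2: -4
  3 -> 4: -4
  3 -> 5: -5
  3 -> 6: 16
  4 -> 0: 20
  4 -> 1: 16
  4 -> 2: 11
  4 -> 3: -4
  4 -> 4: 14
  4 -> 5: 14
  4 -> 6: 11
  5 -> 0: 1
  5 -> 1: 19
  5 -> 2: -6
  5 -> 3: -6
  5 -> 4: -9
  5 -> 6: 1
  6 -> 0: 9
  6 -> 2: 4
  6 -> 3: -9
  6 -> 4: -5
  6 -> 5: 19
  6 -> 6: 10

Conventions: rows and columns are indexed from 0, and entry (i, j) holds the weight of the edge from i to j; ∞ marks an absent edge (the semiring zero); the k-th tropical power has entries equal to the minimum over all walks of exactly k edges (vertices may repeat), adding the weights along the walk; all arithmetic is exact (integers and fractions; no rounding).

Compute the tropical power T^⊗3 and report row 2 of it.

T^⊗2:
  [2, -4, -5, -12, -8, -5, 2]
  [14, -10, -10, -1, -10, -11, 10]
  [7, 1, 2, -10, 2, 1, 13]
  [-4, -8, -11, -11, -14, 10, -4]
  [15, -8, -8, 2, -8, -9, 12]
  [5, -10, -10, -13, -10, -11, 2]
  [11, -13, -13, -9, -13, -14, 6]
T^⊗3:
  [-4, -16, -16, -12, -16, -17, -4]
  [-10, -14, -17, -17, -20, -6, -10]
  [2, -14, -14, -5, -14, -15, 2]
  [0, -15, -15, -18, -15, -16, -3]
  [-8, -12, -15, -15, -18, -3, -8]
  [-10, -17, -17, -17, -20, -18, -10]
  [-13, -17, -20, -20, -23, -14, -13]
Answer: row 2 of T^⊗3 = [2, -14, -14, -5, -14, -15, 2]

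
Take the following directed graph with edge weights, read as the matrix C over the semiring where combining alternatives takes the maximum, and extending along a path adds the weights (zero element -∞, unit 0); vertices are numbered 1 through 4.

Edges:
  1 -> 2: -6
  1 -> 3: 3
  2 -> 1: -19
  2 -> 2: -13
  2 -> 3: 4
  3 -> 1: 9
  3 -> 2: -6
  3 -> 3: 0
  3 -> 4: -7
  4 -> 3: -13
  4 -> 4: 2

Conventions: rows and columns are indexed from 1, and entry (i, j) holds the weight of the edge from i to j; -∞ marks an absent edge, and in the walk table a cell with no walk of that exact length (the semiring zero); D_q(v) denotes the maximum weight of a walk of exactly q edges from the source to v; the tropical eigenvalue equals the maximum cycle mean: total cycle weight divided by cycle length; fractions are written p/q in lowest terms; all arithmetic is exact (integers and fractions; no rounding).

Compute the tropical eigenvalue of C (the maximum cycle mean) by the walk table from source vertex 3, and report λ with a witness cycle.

q=0: [-∞, -∞, 0, -∞]
q=1: [9, -6, 0, -7]
q=2: [9, 3, 12, -5]
q=3: [21, 6, 12, 5]
q=4: [21, 15, 24, 7]
Optimal cycle mean attained by: cycle 1->3->1, total 3 + 9, length 2.
Answer: λ = 6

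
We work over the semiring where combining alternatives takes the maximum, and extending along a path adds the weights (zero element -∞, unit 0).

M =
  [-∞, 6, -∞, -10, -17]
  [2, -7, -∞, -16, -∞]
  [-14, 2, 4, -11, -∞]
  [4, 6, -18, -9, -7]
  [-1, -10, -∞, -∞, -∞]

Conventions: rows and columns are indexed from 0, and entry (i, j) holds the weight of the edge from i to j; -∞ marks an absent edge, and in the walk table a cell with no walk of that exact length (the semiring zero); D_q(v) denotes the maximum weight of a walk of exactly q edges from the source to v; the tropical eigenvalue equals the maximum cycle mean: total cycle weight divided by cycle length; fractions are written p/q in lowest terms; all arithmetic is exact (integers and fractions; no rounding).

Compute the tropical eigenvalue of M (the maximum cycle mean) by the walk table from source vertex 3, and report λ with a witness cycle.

q=0: [-∞, -∞, -∞, 0, -∞]
q=1: [4, 6, -18, -9, -7]
q=2: [8, 10, -14, -6, -13]
q=3: [12, 14, -10, -2, -9]
q=4: [16, 18, -6, 2, -5]
q=5: [20, 22, -2, 6, -1]
Optimal cycle mean attained by: cycle 0->1->0, total 6 + 2, length 2.
Answer: λ = 4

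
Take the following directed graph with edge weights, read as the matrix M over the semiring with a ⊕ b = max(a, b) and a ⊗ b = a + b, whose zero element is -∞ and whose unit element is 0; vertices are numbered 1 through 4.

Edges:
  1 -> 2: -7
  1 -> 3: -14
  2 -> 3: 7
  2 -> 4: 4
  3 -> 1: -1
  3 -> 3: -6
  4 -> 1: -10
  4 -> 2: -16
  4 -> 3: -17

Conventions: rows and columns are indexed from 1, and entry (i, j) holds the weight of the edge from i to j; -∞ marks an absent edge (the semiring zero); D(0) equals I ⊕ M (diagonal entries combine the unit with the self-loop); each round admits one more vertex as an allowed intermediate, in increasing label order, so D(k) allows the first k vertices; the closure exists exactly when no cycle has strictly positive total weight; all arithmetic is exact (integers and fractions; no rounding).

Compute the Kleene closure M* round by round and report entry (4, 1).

D(0):
  [0, -7, -14, -∞]
  [-∞, 0, 7, 4]
  [-1, -∞, 0, -∞]
  [-10, -16, -17, 0]
D(1):
  [0, -7, -14, -∞]
  [-∞, 0, 7, 4]
  [-1, -8, 0, -∞]
  [-10, -16, -17, 0]
D(2):
  [0, -7, 0, -3]
  [-∞, 0, 7, 4]
  [-1, -8, 0, -4]
  [-10, -16, -9, 0]
D(3):
  [0, -7, 0, -3]
  [6, 0, 7, 4]
  [-1, -8, 0, -4]
  [-10, -16, -9, 0]
D(4):
  [0, -7, 0, -3]
  [6, 0, 7, 4]
  [-1, -8, 0, -4]
  [-10, -16, -9, 0]
Answer: M*[4][1] = -10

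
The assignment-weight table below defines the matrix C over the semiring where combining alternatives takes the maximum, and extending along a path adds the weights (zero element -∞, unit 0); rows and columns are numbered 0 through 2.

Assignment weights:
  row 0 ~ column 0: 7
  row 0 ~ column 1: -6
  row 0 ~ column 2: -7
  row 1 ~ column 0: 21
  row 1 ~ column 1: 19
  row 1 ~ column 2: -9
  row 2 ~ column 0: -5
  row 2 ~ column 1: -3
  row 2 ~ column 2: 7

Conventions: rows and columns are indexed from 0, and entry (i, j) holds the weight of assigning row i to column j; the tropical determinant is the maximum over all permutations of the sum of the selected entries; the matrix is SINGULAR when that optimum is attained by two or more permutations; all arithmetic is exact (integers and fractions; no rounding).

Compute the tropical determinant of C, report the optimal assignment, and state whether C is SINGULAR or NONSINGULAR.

σ = (0, 1, 2): 7 + 19 + 7 = 33
σ = (0, 2, 1): 7 + (-9) + (-3) = -5
σ = (1, 0, 2): (-6) + 21 + 7 = 22
σ = (1, 2, 0): (-6) + (-9) + (-5) = -20
σ = (2, 0, 1): (-7) + 21 + (-3) = 11
σ = (2, 1, 0): (-7) + 19 + (-5) = 7
Optimal value attained by: σ = (0, 1, 2).
Answer: det⊕(C) = 33; verdict: NONSINGULAR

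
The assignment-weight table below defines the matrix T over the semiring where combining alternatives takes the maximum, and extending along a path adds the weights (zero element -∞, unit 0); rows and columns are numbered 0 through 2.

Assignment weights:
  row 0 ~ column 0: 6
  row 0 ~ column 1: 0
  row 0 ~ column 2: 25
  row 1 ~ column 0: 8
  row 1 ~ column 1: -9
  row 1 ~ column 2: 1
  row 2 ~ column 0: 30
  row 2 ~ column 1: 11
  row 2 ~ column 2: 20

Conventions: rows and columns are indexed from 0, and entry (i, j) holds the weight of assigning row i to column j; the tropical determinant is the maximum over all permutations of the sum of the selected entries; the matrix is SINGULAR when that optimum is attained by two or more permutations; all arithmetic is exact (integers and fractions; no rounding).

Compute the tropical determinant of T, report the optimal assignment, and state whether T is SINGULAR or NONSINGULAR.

σ = (0, 1, 2): 6 + (-9) + 20 = 17
σ = (0, 2, 1): 6 + 1 + 11 = 18
σ = (1, 0, 2): 0 + 8 + 20 = 28
σ = (1, 2, 0): 0 + 1 + 30 = 31
σ = (2, 0, 1): 25 + 8 + 11 = 44
σ = (2, 1, 0): 25 + (-9) + 30 = 46
Optimal value attained by: σ = (2, 1, 0).
Answer: det⊕(T) = 46; verdict: NONSINGULAR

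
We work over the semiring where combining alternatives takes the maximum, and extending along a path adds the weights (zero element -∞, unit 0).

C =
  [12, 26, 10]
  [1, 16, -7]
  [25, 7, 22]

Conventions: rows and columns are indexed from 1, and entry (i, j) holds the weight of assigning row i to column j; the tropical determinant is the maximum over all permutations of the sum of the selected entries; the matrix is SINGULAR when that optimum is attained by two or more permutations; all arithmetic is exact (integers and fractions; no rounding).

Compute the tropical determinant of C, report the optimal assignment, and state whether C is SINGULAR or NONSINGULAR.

σ = (1, 2, 3): 12 + 16 + 22 = 50
σ = (1, 3, 2): 12 + (-7) + 7 = 12
σ = (2, 1, 3): 26 + 1 + 22 = 49
σ = (2, 3, 1): 26 + (-7) + 25 = 44
σ = (3, 1, 2): 10 + 1 + 7 = 18
σ = (3, 2, 1): 10 + 16 + 25 = 51
Optimal value attained by: σ = (3, 2, 1).
Answer: det⊕(C) = 51; verdict: NONSINGULAR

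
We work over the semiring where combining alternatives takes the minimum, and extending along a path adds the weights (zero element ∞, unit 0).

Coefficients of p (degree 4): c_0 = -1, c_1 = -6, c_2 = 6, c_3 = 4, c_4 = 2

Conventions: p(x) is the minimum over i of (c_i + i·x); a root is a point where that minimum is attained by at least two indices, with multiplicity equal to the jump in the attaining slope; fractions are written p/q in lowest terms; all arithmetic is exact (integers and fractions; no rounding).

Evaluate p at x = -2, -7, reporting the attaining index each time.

p(-2) = min(-1+0·(-2)=-1, -6+1·(-2)=-8, 6+2·(-2)=2, 4+3·(-2)=-2, 2+4·(-2)=-6) = -8 (attained by i=1)
p(-7) = min(-1+0·(-7)=-1, -6+1·(-7)=-13, 6+2·(-7)=-8, 4+3·(-7)=-17, 2+4·(-7)=-26) = -26 (attained by i=4)
Answer: p(-2) = -8; p(-7) = -26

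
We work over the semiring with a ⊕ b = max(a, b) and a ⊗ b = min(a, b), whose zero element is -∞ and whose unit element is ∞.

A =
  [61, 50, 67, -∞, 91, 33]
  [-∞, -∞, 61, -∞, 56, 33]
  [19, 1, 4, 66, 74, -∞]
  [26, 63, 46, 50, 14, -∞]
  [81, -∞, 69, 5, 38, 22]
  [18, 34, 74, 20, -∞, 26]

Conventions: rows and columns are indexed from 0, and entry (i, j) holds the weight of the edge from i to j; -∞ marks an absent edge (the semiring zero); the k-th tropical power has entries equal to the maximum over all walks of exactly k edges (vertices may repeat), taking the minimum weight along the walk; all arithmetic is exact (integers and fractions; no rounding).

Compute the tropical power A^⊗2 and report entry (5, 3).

A^⊗2:
  [81, 50, 69, 66, 67, 33]
  [56, 33, 56, 61, 61, 26]
  [74, 63, 69, 50, 38, 22]
  [26, 50, 61, 50, 56, 33]
  [61, 50, 67, 66, 81, 33]
  [20, 26, 34, 66, 74, 33]
Key observation: the optimum is the walk 5->2->3, with weight 74 min 66 = 66.
Optimal value attained by: walk 5->2->3.
Answer: (A^⊗2)[5][3] = 66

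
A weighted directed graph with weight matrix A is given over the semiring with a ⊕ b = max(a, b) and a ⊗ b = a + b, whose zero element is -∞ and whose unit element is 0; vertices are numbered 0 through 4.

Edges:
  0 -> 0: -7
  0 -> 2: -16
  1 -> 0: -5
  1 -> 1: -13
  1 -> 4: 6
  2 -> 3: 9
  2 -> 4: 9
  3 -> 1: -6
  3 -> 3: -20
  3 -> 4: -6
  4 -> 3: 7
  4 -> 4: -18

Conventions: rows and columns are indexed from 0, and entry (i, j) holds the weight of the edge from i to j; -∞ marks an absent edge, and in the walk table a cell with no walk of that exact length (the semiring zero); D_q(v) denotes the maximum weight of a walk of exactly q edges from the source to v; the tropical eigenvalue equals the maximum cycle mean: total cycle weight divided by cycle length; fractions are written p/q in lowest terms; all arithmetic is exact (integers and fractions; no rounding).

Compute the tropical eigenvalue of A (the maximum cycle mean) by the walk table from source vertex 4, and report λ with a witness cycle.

q=0: [-∞, -∞, -∞, -∞, 0]
q=1: [-∞, -∞, -∞, 7, -18]
q=2: [-∞, 1, -∞, -11, 1]
q=3: [-4, -12, -∞, 8, 7]
q=4: [-11, 2, -20, 14, 2]
q=5: [-3, 8, -27, 9, 8]
Optimal cycle mean attained by: cycle 1->4->3->1, total 6 + 7 + (-6), length 3.
Answer: λ = 7/3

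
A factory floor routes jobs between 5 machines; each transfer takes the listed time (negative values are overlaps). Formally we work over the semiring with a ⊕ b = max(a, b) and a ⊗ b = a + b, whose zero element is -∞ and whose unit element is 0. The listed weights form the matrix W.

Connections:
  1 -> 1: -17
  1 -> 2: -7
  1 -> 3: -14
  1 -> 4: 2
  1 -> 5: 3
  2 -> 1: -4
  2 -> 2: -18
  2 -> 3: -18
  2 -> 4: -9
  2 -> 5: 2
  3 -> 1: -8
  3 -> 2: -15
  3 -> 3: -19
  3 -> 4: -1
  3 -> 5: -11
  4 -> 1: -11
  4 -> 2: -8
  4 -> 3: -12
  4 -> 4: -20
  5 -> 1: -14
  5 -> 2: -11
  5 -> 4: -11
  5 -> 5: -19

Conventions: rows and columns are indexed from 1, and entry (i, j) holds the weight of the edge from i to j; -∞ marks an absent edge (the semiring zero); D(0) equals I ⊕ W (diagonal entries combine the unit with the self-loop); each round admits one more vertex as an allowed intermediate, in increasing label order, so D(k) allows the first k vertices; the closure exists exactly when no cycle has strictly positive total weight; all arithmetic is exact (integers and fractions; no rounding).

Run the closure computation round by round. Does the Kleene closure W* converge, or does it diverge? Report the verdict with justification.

D(0):
  [0, -7, -14, 2, 3]
  [-4, 0, -18, -9, 2]
  [-8, -15, 0, -1, -11]
  [-11, -8, -12, 0, -∞]
  [-14, -11, -∞, -11, 0]
D(1):
  [0, -7, -14, 2, 3]
  [-4, 0, -18, -2, 2]
  [-8, -15, 0, -1, -5]
  [-11, -8, -12, 0, -8]
  [-14, -11, -28, -11, 0]
D(2):
  [0, -7, -14, 2, 3]
  [-4, 0, -18, -2, 2]
  [-8, -15, 0, -1, -5]
  [-11, -8, -12, 0, -6]
  [-14, -11, -28, -11, 0]
D(3):
  [0, -7, -14, 2, 3]
  [-4, 0, -18, -2, 2]
  [-8, -15, 0, -1, -5]
  [-11, -8, -12, 0, -6]
  [-14, -11, -28, -11, 0]
D(4):
  [0, -6, -10, 2, 3]
  [-4, 0, -14, -2, 2]
  [-8, -9, 0, -1, -5]
  [-11, -8, -12, 0, -6]
  [-14, -11, -23, -11, 0]
D(5):
  [0, -6, -10, 2, 3]
  [-4, 0, -14, -2, 2]
  [-8, -9, 0, -1, -5]
  [-11, -8, -12, 0, -6]
  [-14, -11, -23, -11, 0]
Key observation: every diagonal entry stays at the unit through all rounds, so no improving cycle exists.
Answer: CONVERGES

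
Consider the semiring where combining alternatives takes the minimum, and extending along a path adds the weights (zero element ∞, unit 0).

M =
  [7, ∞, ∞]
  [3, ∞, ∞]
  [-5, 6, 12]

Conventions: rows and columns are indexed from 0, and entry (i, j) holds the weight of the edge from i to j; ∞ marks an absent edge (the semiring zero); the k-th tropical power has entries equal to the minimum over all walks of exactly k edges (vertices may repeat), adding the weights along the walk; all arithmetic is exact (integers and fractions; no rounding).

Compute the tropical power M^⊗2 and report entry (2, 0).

M^⊗2:
  [14, ∞, ∞]
  [10, ∞, ∞]
  [2, 18, 24]
Key observation: the optimum is the walk 2->0->0, with weight (-5) + 7 = 2.
Optimal value attained by: walk 2->0->0.
Answer: (M^⊗2)[2][0] = 2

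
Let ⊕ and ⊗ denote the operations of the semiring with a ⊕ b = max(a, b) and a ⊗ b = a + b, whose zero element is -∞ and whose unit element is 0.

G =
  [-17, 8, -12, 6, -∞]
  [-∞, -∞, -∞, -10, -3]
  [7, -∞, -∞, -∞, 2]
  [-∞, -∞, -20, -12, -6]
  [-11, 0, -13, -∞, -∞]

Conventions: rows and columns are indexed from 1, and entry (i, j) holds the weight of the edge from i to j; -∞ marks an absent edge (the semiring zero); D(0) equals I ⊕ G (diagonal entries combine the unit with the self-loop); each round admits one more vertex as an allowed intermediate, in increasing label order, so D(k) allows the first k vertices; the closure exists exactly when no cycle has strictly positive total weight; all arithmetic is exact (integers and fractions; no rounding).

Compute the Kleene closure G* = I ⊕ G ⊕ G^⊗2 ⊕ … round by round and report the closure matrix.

D(0):
  [0, 8, -12, 6, -∞]
  [-∞, 0, -∞, -10, -3]
  [7, -∞, 0, -∞, 2]
  [-∞, -∞, -20, 0, -6]
  [-11, 0, -13, -∞, 0]
D(1):
  [0, 8, -12, 6, -∞]
  [-∞, 0, -∞, -10, -3]
  [7, 15, 0, 13, 2]
  [-∞, -∞, -20, 0, -6]
  [-11, 0, -13, -5, 0]
D(2):
  [0, 8, -12, 6, 5]
  [-∞, 0, -∞, -10, -3]
  [7, 15, 0, 13, 12]
  [-∞, -∞, -20, 0, -6]
  [-11, 0, -13, -5, 0]
D(3):
  [0, 8, -12, 6, 5]
  [-∞, 0, -∞, -10, -3]
  [7, 15, 0, 13, 12]
  [-13, -5, -20, 0, -6]
  [-6, 2, -13, 0, 0]
D(4):
  [0, 8, -12, 6, 5]
  [-23, 0, -30, -10, -3]
  [7, 15, 0, 13, 12]
  [-13, -5, -20, 0, -6]
  [-6, 2, -13, 0, 0]
D(5):
  [0, 8, -8, 6, 5]
  [-9, 0, -16, -3, -3]
  [7, 15, 0, 13, 12]
  [-12, -4, -19, 0, -6]
  [-6, 2, -13, 0, 0]
Answer: G* = [[0, 8, -8, 6, 5], [-9, 0, -16, -3, -3], [7, 15, 0, 13, 12], [-12, -4, -19, 0, -6], [-6, 2, -13, 0, 0]]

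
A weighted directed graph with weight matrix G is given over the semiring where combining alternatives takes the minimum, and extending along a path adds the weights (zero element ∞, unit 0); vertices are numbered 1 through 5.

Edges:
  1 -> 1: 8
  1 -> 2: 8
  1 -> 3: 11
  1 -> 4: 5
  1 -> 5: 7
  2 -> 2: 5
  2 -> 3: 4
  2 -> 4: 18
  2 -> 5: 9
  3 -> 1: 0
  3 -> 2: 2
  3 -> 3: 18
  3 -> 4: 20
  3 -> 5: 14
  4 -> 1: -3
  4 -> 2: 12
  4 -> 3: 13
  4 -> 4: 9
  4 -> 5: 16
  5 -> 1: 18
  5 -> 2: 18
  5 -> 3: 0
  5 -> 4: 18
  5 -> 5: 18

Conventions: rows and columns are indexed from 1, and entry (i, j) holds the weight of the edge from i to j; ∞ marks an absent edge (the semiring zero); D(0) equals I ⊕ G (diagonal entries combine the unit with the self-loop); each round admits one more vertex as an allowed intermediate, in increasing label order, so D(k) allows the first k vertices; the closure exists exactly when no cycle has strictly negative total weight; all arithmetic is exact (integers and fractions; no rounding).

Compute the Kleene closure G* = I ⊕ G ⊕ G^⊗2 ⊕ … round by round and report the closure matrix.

D(0):
  [0, 8, 11, 5, 7]
  [∞, 0, 4, 18, 9]
  [0, 2, 0, 20, 14]
  [-3, 12, 13, 0, 16]
  [18, 18, 0, 18, 0]
D(1):
  [0, 8, 11, 5, 7]
  [∞, 0, 4, 18, 9]
  [0, 2, 0, 5, 7]
  [-3, 5, 8, 0, 4]
  [18, 18, 0, 18, 0]
D(2):
  [0, 8, 11, 5, 7]
  [∞, 0, 4, 18, 9]
  [0, 2, 0, 5, 7]
  [-3, 5, 8, 0, 4]
  [18, 18, 0, 18, 0]
D(3):
  [0, 8, 11, 5, 7]
  [4, 0, 4, 9, 9]
  [0, 2, 0, 5, 7]
  [-3, 5, 8, 0, 4]
  [0, 2, 0, 5, 0]
D(4):
  [0, 8, 11, 5, 7]
  [4, 0, 4, 9, 9]
  [0, 2, 0, 5, 7]
  [-3, 5, 8, 0, 4]
  [0, 2, 0, 5, 0]
D(5):
  [0, 8, 7, 5, 7]
  [4, 0, 4, 9, 9]
  [0, 2, 0, 5, 7]
  [-3, 5, 4, 0, 4]
  [0, 2, 0, 5, 0]
Answer: G* = [[0, 8, 7, 5, 7], [4, 0, 4, 9, 9], [0, 2, 0, 5, 7], [-3, 5, 4, 0, 4], [0, 2, 0, 5, 0]]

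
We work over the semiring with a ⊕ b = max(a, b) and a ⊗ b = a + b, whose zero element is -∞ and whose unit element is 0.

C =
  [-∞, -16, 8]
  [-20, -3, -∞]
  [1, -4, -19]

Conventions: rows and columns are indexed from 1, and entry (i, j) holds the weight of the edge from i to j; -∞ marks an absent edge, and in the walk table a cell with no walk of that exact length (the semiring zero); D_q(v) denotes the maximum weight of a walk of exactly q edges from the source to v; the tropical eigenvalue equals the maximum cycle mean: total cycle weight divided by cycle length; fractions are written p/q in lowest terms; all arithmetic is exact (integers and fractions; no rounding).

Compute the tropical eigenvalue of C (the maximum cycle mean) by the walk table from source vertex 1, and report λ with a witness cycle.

q=0: [0, -∞, -∞]
q=1: [-∞, -16, 8]
q=2: [9, 4, -11]
q=3: [-10, 1, 17]
Optimal cycle mean attained by: cycle 1->3->1, total 8 + 1, length 2.
Answer: λ = 9/2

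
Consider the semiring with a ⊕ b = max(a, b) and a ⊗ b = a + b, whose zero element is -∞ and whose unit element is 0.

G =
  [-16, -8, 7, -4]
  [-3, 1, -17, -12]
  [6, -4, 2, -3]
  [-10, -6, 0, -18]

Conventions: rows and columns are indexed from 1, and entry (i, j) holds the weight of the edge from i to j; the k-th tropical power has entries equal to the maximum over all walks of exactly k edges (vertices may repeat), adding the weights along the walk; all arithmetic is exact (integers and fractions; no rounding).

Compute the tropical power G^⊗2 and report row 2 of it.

G^⊗2:
  [13, 3, 9, 4]
  [-2, 2, 4, -7]
  [8, -2, 13, 2]
  [6, -4, 2, -3]
Answer: row 2 of G^⊗2 = [-2, 2, 4, -7]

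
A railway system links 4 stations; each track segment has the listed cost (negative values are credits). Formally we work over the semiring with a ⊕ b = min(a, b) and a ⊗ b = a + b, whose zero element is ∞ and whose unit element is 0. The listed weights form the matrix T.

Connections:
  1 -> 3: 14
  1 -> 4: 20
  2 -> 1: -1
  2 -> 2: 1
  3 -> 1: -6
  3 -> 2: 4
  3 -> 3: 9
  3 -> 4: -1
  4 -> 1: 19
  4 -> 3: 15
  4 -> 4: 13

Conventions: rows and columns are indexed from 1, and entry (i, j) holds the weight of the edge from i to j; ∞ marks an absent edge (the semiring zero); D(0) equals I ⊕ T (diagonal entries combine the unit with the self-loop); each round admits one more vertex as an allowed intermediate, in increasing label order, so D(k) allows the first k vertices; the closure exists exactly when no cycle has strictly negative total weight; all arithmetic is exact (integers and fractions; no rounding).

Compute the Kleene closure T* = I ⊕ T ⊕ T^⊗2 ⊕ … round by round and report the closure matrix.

D(0):
  [0, ∞, 14, 20]
  [-1, 0, ∞, ∞]
  [-6, 4, 0, -1]
  [19, ∞, 15, 0]
D(1):
  [0, ∞, 14, 20]
  [-1, 0, 13, 19]
  [-6, 4, 0, -1]
  [19, ∞, 15, 0]
D(2):
  [0, ∞, 14, 20]
  [-1, 0, 13, 19]
  [-6, 4, 0, -1]
  [19, ∞, 15, 0]
D(3):
  [0, 18, 14, 13]
  [-1, 0, 13, 12]
  [-6, 4, 0, -1]
  [9, 19, 15, 0]
D(4):
  [0, 18, 14, 13]
  [-1, 0, 13, 12]
  [-6, 4, 0, -1]
  [9, 19, 15, 0]
Answer: T* = [[0, 18, 14, 13], [-1, 0, 13, 12], [-6, 4, 0, -1], [9, 19, 15, 0]]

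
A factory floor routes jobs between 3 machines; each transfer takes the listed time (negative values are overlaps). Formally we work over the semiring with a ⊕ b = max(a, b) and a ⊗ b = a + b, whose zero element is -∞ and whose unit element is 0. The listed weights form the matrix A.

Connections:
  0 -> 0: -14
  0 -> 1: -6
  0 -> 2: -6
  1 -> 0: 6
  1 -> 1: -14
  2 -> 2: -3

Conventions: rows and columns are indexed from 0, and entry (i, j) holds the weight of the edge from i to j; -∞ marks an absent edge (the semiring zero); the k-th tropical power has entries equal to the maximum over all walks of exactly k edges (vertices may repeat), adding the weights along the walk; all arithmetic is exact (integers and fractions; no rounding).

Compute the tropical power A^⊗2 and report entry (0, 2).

A^⊗2:
  [0, -20, -9]
  [-8, 0, 0]
  [-∞, -∞, -6]
Key observation: the optimum is the walk 0->2->2, with weight (-6) + (-3) = -9.
Optimal value attained by: walk 0->2->2.
Answer: (A^⊗2)[0][2] = -9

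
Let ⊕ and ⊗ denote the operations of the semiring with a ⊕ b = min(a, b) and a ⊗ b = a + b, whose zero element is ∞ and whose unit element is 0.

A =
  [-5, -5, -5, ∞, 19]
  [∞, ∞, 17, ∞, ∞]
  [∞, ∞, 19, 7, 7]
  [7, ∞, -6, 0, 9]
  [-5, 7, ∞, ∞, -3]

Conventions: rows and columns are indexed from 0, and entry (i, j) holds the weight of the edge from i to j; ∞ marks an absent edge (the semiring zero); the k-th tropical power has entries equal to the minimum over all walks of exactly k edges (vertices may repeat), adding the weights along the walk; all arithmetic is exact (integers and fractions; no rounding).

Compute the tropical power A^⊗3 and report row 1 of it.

A^⊗2:
  [-10, -10, -10, 2, 2]
  [∞, ∞, 36, 24, 24]
  [2, 14, 1, 7, 4]
  [2, 2, -6, 0, 1]
  [-10, -10, -10, ∞, -6]
A^⊗3:
  [-15, -15, -15, -3, -3]
  [19, 31, 18, 24, 21]
  [-3, -3, -3, 7, 1]
  [-4, -3, -6, 0, -2]
  [-15, -15, -15, -3, -9]
Answer: row 1 of A^⊗3 = [19, 31, 18, 24, 21]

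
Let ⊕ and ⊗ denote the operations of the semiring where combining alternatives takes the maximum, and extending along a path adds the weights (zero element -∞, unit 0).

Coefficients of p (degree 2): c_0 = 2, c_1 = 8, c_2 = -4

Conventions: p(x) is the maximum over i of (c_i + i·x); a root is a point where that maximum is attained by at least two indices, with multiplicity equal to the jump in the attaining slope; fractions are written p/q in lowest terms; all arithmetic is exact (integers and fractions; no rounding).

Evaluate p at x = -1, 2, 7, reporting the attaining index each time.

p(-1) = max(2+0·(-1)=2, 8+1·(-1)=7, -4+2·(-1)=-6) = 7 (attained by i=1)
p(2) = max(2+0·2=2, 8+1·2=10, -4+2·2=0) = 10 (attained by i=1)
p(7) = max(2+0·7=2, 8+1·7=15, -4+2·7=10) = 15 (attained by i=1)
Answer: p(-1) = 7; p(2) = 10; p(7) = 15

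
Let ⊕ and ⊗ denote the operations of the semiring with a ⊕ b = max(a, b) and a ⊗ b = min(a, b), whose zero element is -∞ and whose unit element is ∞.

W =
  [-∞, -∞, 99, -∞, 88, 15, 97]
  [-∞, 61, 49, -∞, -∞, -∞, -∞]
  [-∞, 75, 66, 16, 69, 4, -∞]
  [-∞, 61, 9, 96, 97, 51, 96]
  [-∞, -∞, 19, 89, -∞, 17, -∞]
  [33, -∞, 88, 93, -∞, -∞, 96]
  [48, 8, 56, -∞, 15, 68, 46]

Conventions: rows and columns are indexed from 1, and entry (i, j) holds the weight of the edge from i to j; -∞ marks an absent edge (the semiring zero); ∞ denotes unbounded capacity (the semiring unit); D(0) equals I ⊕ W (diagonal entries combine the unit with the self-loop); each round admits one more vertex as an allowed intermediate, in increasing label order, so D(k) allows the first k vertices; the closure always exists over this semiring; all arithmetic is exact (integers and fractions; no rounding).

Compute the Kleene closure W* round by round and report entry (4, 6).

D(0):
  [∞, -∞, 99, -∞, 88, 15, 97]
  [-∞, ∞, 49, -∞, -∞, -∞, -∞]
  [-∞, 75, ∞, 16, 69, 4, -∞]
  [-∞, 61, 9, ∞, 97, 51, 96]
  [-∞, -∞, 19, 89, ∞, 17, -∞]
  [33, -∞, 88, 93, -∞, ∞, 96]
  [48, 8, 56, -∞, 15, 68, ∞]
D(1):
  [∞, -∞, 99, -∞, 88, 15, 97]
  [-∞, ∞, 49, -∞, -∞, -∞, -∞]
  [-∞, 75, ∞, 16, 69, 4, -∞]
  [-∞, 61, 9, ∞, 97, 51, 96]
  [-∞, -∞, 19, 89, ∞, 17, -∞]
  [33, -∞, 88, 93, 33, ∞, 96]
  [48, 8, 56, -∞, 48, 68, ∞]
D(2):
  [∞, -∞, 99, -∞, 88, 15, 97]
  [-∞, ∞, 49, -∞, -∞, -∞, -∞]
  [-∞, 75, ∞, 16, 69, 4, -∞]
  [-∞, 61, 49, ∞, 97, 51, 96]
  [-∞, -∞, 19, 89, ∞, 17, -∞]
  [33, -∞, 88, 93, 33, ∞, 96]
  [48, 8, 56, -∞, 48, 68, ∞]
D(3):
  [∞, 75, 99, 16, 88, 15, 97]
  [-∞, ∞, 49, 16, 49, 4, -∞]
  [-∞, 75, ∞, 16, 69, 4, -∞]
  [-∞, 61, 49, ∞, 97, 51, 96]
  [-∞, 19, 19, 89, ∞, 17, -∞]
  [33, 75, 88, 93, 69, ∞, 96]
  [48, 56, 56, 16, 56, 68, ∞]
D(4):
  [∞, 75, 99, 16, 88, 16, 97]
  [-∞, ∞, 49, 16, 49, 16, 16]
  [-∞, 75, ∞, 16, 69, 16, 16]
  [-∞, 61, 49, ∞, 97, 51, 96]
  [-∞, 61, 49, 89, ∞, 51, 89]
  [33, 75, 88, 93, 93, ∞, 96]
  [48, 56, 56, 16, 56, 68, ∞]
D(5):
  [∞, 75, 99, 88, 88, 51, 97]
  [-∞, ∞, 49, 49, 49, 49, 49]
  [-∞, 75, ∞, 69, 69, 51, 69]
  [-∞, 61, 49, ∞, 97, 51, 96]
  [-∞, 61, 49, 89, ∞, 51, 89]
  [33, 75, 88, 93, 93, ∞, 96]
  [48, 56, 56, 56, 56, 68, ∞]
D(6):
  [∞, 75, 99, 88, 88, 51, 97]
  [33, ∞, 49, 49, 49, 49, 49]
  [33, 75, ∞, 69, 69, 51, 69]
  [33, 61, 51, ∞, 97, 51, 96]
  [33, 61, 51, 89, ∞, 51, 89]
  [33, 75, 88, 93, 93, ∞, 96]
  [48, 68, 68, 68, 68, 68, ∞]
D(7):
  [∞, 75, 99, 88, 88, 68, 97]
  [48, ∞, 49, 49, 49, 49, 49]
  [48, 75, ∞, 69, 69, 68, 69]
  [48, 68, 68, ∞, 97, 68, 96]
  [48, 68, 68, 89, ∞, 68, 89]
  [48, 75, 88, 93, 93, ∞, 96]
  [48, 68, 68, 68, 68, 68, ∞]
Answer: W*[4][6] = 68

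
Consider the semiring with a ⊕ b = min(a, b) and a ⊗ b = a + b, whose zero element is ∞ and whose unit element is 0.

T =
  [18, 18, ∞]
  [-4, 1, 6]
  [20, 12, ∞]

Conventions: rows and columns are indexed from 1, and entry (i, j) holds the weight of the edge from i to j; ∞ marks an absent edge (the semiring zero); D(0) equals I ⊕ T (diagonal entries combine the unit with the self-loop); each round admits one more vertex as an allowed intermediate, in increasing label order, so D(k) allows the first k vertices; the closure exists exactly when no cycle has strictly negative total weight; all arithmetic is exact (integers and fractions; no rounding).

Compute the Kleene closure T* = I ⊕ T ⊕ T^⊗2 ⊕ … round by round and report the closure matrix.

D(0):
  [0, 18, ∞]
  [-4, 0, 6]
  [20, 12, 0]
D(1):
  [0, 18, ∞]
  [-4, 0, 6]
  [20, 12, 0]
D(2):
  [0, 18, 24]
  [-4, 0, 6]
  [8, 12, 0]
D(3):
  [0, 18, 24]
  [-4, 0, 6]
  [8, 12, 0]
Answer: T* = [[0, 18, 24], [-4, 0, 6], [8, 12, 0]]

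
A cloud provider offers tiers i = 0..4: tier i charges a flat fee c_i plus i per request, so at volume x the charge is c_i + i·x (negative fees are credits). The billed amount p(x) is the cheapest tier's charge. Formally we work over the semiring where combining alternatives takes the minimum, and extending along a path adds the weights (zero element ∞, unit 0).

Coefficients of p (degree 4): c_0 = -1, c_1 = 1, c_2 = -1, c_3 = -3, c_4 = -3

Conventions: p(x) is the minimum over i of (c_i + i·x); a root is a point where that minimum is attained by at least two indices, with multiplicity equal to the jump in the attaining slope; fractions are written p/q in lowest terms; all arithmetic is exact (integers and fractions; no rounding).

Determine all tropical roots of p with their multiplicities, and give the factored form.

hull edge (i=0, c=-1) to (i=3, c=-3): slope -2/3, span 3
hull edge (i=3, c=-3) to (i=4, c=-3): slope 0, span 1
Factored form: p(x) = -3 ⊗ (x ⊕ 0) ⊗ (x ⊕ 2/3) ⊗ (x ⊕ 2/3) ⊗ (x ⊕ 2/3)
Answer: roots = 0 (mult 1), 2/3 (mult 3)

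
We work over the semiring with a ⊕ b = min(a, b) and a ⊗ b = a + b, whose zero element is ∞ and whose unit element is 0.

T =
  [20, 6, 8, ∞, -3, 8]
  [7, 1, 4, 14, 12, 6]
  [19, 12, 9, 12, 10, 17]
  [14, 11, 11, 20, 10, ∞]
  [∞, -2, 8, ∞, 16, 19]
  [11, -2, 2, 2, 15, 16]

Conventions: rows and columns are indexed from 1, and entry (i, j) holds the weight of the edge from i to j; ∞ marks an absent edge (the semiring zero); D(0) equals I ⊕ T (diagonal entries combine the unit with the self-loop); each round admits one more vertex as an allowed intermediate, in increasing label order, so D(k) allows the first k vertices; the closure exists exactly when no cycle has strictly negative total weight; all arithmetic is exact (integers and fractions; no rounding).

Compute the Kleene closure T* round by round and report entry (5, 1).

D(0):
  [0, 6, 8, ∞, -3, 8]
  [7, 0, 4, 14, 12, 6]
  [19, 12, 0, 12, 10, 17]
  [14, 11, 11, 0, 10, ∞]
  [∞, -2, 8, ∞, 0, 19]
  [11, -2, 2, 2, 15, 0]
D(1):
  [0, 6, 8, ∞, -3, 8]
  [7, 0, 4, 14, 4, 6]
  [19, 12, 0, 12, 10, 17]
  [14, 11, 11, 0, 10, 22]
  [∞, -2, 8, ∞, 0, 19]
  [11, -2, 2, 2, 8, 0]
D(2):
  [0, 6, 8, 20, -3, 8]
  [7, 0, 4, 14, 4, 6]
  [19, 12, 0, 12, 10, 17]
  [14, 11, 11, 0, 10, 17]
  [5, -2, 2, 12, 0, 4]
  [5, -2, 2, 2, 2, 0]
D(3):
  [0, 6, 8, 20, -3, 8]
  [7, 0, 4, 14, 4, 6]
  [19, 12, 0, 12, 10, 17]
  [14, 11, 11, 0, 10, 17]
  [5, -2, 2, 12, 0, 4]
  [5, -2, 2, 2, 2, 0]
D(4):
  [0, 6, 8, 20, -3, 8]
  [7, 0, 4, 14, 4, 6]
  [19, 12, 0, 12, 10, 17]
  [14, 11, 11, 0, 10, 17]
  [5, -2, 2, 12, 0, 4]
  [5, -2, 2, 2, 2, 0]
D(5):
  [0, -5, -1, 9, -3, 1]
  [7, 0, 4, 14, 4, 6]
  [15, 8, 0, 12, 10, 14]
  [14, 8, 11, 0, 10, 14]
  [5, -2, 2, 12, 0, 4]
  [5, -2, 2, 2, 2, 0]
D(6):
  [0, -5, -1, 3, -3, 1]
  [7, 0, 4, 8, 4, 6]
  [15, 8, 0, 12, 10, 14]
  [14, 8, 11, 0, 10, 14]
  [5, -2, 2, 6, 0, 4]
  [5, -2, 2, 2, 2, 0]
Answer: T*[5][1] = 5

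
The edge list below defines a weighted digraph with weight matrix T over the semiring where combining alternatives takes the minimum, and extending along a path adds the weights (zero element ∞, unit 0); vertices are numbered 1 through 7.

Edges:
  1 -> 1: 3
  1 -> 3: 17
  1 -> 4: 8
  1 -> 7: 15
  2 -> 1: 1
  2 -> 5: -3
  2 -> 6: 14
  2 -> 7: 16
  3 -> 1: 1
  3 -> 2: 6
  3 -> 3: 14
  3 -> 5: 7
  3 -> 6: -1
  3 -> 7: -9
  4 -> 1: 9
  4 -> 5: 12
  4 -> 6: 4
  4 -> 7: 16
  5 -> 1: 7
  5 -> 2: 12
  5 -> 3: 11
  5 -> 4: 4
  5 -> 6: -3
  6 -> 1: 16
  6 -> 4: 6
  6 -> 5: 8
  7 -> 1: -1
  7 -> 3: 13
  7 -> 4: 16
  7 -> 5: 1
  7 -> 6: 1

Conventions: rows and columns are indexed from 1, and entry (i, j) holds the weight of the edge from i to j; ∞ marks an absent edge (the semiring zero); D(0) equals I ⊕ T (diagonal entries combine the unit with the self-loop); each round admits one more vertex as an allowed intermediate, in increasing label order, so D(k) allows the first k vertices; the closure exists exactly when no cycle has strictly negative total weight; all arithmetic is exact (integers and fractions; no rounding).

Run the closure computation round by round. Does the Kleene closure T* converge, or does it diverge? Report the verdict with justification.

D(0):
  [0, ∞, 17, 8, ∞, ∞, 15]
  [1, 0, ∞, ∞, -3, 14, 16]
  [1, 6, 0, ∞, 7, -1, -9]
  [9, ∞, ∞, 0, 12, 4, 16]
  [7, 12, 11, 4, 0, -3, ∞]
  [16, ∞, ∞, 6, 8, 0, ∞]
  [-1, ∞, 13, 16, 1, 1, 0]
D(1):
  [0, ∞, 17, 8, ∞, ∞, 15]
  [1, 0, 18, 9, -3, 14, 16]
  [1, 6, 0, 9, 7, -1, -9]
  [9, ∞, 26, 0, 12, 4, 16]
  [7, 12, 11, 4, 0, -3, 22]
  [16, ∞, 33, 6, 8, 0, 31]
  [-1, ∞, 13, 7, 1, 1, 0]
D(2):
  [0, ∞, 17, 8, ∞, ∞, 15]
  [1, 0, 18, 9, -3, 14, 16]
  [1, 6, 0, 9, 3, -1, -9]
  [9, ∞, 26, 0, 12, 4, 16]
  [7, 12, 11, 4, 0, -3, 22]
  [16, ∞, 33, 6, 8, 0, 31]
  [-1, ∞, 13, 7, 1, 1, 0]
D(3):
  [0, 23, 17, 8, 20, 16, 8]
  [1, 0, 18, 9, -3, 14, 9]
  [1, 6, 0, 9, 3, -1, -9]
  [9, 32, 26, 0, 12, 4, 16]
  [7, 12, 11, 4, 0, -3, 2]
  [16, 39, 33, 6, 8, 0, 24]
  [-1, 19, 13, 7, 1, 1, 0]
D(4):
  [0, 23, 17, 8, 20, 12, 8]
  [1, 0, 18, 9, -3, 13, 9]
  [1, 6, 0, 9, 3, -1, -9]
  [9, 32, 26, 0, 12, 4, 16]
  [7, 12, 11, 4, 0, -3, 2]
  [15, 38, 32, 6, 8, 0, 22]
  [-1, 19, 13, 7, 1, 1, 0]
D(5):
  [0, 23, 17, 8, 20, 12, 8]
  [1, 0, 8, 1, -3, -6, -1]
  [1, 6, 0, 7, 3, -1, -9]
  [9, 24, 23, 0, 12, 4, 14]
  [7, 12, 11, 4, 0, -3, 2]
  [15, 20, 19, 6, 8, 0, 10]
  [-1, 13, 12, 5, 1, -2, 0]
D(6):
  [0, 23, 17, 8, 20, 12, 8]
  [1, 0, 8, 0, -3, -6, -1]
  [1, 6, 0, 5, 3, -1, -9]
  [9, 24, 23, 0, 12, 4, 14]
  [7, 12, 11, 3, 0, -3, 2]
  [15, 20, 19, 6, 8, 0, 10]
  [-1, 13, 12, 4, 1, -2, 0]
D(7):
  [0, 21, 17, 8, 9, 6, 8]
  [-2, 0, 8, 0, -3, -6, -1]
  [-10, 4, 0, -5, -8, -11, -9]
  [9, 24, 23, 0, 12, 4, 14]
  [1, 12, 11, 3, 0, -3, 2]
  [9, 20, 19, 6, 8, 0, 10]
  [-1, 13, 12, 4, 1, -2, 0]
Key observation: every diagonal entry stays at the unit through all rounds, so no improving cycle exists.
Answer: CONVERGES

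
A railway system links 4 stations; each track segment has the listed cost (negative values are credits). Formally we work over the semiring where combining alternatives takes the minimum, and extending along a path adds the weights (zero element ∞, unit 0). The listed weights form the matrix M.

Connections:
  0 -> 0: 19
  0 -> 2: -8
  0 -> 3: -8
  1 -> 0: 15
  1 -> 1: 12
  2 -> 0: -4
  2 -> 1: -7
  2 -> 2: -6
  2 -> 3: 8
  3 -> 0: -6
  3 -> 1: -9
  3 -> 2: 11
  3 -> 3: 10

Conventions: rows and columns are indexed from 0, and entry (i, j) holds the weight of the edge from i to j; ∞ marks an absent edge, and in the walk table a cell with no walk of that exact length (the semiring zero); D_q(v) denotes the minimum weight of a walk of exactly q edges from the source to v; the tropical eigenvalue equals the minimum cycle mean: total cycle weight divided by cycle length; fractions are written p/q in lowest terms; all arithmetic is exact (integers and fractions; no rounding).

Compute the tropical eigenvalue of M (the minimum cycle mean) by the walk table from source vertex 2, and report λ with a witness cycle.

q=0: [∞, ∞, 0, ∞]
q=1: [-4, -7, -6, 8]
q=2: [-10, -13, -12, -12]
q=3: [-18, -21, -18, -18]
q=4: [-24, -27, -26, -26]
Optimal cycle mean attained by: cycle 0->3->0, total (-8) + (-6), length 2.
Answer: λ = -7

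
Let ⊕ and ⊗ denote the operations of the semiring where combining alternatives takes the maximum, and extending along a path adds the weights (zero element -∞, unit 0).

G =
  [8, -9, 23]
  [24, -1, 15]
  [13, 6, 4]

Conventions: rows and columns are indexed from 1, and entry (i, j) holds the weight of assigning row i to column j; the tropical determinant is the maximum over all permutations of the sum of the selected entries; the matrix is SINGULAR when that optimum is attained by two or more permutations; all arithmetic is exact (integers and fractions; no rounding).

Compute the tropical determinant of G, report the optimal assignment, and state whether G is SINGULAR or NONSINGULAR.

σ = (1, 2, 3): 8 + (-1) + 4 = 11
σ = (1, 3, 2): 8 + 15 + 6 = 29
σ = (2, 1, 3): (-9) + 24 + 4 = 19
σ = (2, 3, 1): (-9) + 15 + 13 = 19
σ = (3, 1, 2): 23 + 24 + 6 = 53
σ = (3, 2, 1): 23 + (-1) + 13 = 35
Optimal value attained by: σ = (3, 1, 2).
Answer: det⊕(G) = 53; verdict: NONSINGULAR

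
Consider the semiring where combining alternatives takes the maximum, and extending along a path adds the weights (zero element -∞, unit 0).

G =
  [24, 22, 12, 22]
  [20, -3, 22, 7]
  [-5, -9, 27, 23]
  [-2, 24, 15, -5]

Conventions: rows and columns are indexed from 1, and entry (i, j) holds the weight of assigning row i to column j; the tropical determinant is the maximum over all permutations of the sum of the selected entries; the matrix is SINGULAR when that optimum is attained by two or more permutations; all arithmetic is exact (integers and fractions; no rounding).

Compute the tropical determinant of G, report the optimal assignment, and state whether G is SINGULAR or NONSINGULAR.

σ = (1, 2, 3, 4): 24 + (-3) + 27 + (-5) = 43
σ = (1, 2, 4, 3): 24 + (-3) + 23 + 15 = 59
σ = (1, 3, 2, 4): 24 + 22 + (-9) + (-5) = 32
σ = (1, 3, 4, 2): 24 + 22 + 23 + 24 = 93
σ = (1, 4, 2, 3): 24 + 7 + (-9) + 15 = 37
σ = (1, 4, 3, 2): 24 + 7 + 27 + 24 = 82
σ = (2, 1, 3, 4): 22 + 20 + 27 + (-5) = 64
σ = (2, 1, 4, 3): 22 + 20 + 23 + 15 = 80
σ = (2, 3, 1, 4): 22 + 22 + (-5) + (-5) = 34
σ = (2, 3, 4, 1): 22 + 22 + 23 + (-2) = 65
σ = (2, 4, 1, 3): 22 + 7 + (-5) + 15 = 39
σ = (2, 4, 3, 1): 22 + 7 + 27 + (-2) = 54
σ = (3, 1, 2, 4): 12 + 20 + (-9) + (-5) = 18
σ = (3, 1, 4, 2): 12 + 20 + 23 + 24 = 79
σ = (3, 2, 1, 4): 12 + (-3) + (-5) + (-5) = -1
σ = (3, 2, 4, 1): 12 + (-3) + 23 + (-2) = 30
σ = (3, 4, 1, 2): 12 + 7 + (-5) + 24 = 38
σ = (3, 4, 2, 1): 12 + 7 + (-9) + (-2) = 8
σ = (4, 1, 2, 3): 22 + 20 + (-9) + 15 = 48
σ = (4, 1, 3, 2): 22 + 20 + 27 + 24 = 93
σ = (4, 2, 1, 3): 22 + (-3) + (-5) + 15 = 29
σ = (4, 2, 3, 1): 22 + (-3) + 27 + (-2) = 44
σ = (4, 3, 1, 2): 22 + 22 + (-5) + 24 = 63
σ = (4, 3, 2, 1): 22 + 22 + (-9) + (-2) = 33
Optimal value attained by: σ = (1, 3, 4, 2).
Answer: det⊕(G) = 93; verdict: SINGULAR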